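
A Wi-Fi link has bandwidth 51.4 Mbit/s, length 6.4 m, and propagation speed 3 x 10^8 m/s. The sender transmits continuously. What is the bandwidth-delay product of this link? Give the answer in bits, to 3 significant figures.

1.10 bits

Propagation delay = 6.4 / 300000000 = 2.13333e-08 s.
BDP = R × t_prop = 51400000 × 2.13333e-08 = 1.09653 bits.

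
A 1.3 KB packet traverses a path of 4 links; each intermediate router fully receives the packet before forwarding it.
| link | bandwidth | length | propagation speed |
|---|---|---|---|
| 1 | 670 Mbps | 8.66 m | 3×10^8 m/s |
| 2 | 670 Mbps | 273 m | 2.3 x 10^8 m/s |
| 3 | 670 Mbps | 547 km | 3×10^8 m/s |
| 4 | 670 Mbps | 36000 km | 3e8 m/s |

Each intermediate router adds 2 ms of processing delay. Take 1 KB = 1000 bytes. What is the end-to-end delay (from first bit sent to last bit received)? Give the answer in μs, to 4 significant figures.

127900 μs

L = 10400 bits.
Transmission delay per hop = L/R = 10400/670000000 = 15.5224 μs; 4 hops → 62.0896 μs.
Propagation delays (d/s per hop): 0.0288667, 1.18696, 1823.33, 120000 μs; sum = 121825 μs.
Processing at 3 router(s): 3 × 2 ms = 6000 μs.
End-to-end = 127900 μs.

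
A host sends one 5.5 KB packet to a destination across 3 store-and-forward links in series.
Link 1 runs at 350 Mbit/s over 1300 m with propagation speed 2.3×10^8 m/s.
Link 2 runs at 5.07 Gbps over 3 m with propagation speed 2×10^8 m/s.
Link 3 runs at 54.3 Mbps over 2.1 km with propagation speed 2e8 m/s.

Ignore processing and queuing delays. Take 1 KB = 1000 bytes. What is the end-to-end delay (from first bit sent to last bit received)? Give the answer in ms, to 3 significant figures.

L = 44000 bits.
Transmission delays (L/R per hop): 0.125714, 0.0086785, 0.810313 ms; sum = 0.944706 ms.
Propagation delays (d/s per hop): 0.00565217, 1.5e-05, 0.0105 ms; sum = 0.0161672 ms.
End-to-end = 0.961 ms.

0.961 ms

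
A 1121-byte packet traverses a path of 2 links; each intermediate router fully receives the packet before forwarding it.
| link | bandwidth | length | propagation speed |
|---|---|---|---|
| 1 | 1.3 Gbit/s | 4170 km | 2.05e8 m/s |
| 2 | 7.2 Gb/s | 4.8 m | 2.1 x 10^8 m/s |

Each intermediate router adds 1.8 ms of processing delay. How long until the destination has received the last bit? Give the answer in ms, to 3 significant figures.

22.1 ms

L = 1121 × 8 = 8968 bits.
Transmission delays (L/R per hop): 0.00689846, 0.00124556 ms; sum = 0.00814402 ms.
Propagation delays (d/s per hop): 20.3415, 2.28571e-05 ms; sum = 20.3415 ms.
Processing at 1 router(s): 1 × 1.8 ms = 1.8 ms.
End-to-end = 22.1 ms.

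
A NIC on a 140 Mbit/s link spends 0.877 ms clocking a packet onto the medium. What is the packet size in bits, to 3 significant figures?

123000 bits

L = R × t_tx = 140000000 b/s × 0.000877 s = 122780 bits.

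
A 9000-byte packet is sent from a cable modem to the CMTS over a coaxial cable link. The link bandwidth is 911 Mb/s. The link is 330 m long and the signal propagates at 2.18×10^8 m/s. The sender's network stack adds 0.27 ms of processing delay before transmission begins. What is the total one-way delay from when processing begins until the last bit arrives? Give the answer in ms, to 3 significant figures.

0.351 ms

L = 9000 × 8 = 72000 bits.
Transmission delay = L/R = 72000 / 911000000 = 0.079034 ms.
Propagation delay = d/s = 330 m / 2.18e+08 m/s = 0.00151376 ms.
Plus processing delay 0.27 ms = 0.27 ms.
Total = 0.351 ms.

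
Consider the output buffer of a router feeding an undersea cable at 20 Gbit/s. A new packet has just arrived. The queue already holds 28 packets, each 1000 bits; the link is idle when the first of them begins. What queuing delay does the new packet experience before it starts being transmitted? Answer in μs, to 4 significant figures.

Each queued packet: L/R = 1000/20000000000 = 0.05 μs.
28 queued → 1.4 μs.
Queuing delay = 1.400 μs.

1.400 μs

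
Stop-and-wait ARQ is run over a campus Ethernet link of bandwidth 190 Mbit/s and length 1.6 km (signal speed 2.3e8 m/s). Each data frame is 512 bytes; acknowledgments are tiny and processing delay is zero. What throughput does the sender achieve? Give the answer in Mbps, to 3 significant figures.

t_tx = L/R = 4096/190000000 = 2.15579e-05 s.
t_prop = 1600/2.3e+08 = 6.95652e-06 s; RTT = 1.3913e-05 s.
Cycle = t_tx + RTT = 3.54709e-05 s.
Throughput = L / cycle = 4096 / 3.54709e-05 = 115 Mbps.

115 Mbps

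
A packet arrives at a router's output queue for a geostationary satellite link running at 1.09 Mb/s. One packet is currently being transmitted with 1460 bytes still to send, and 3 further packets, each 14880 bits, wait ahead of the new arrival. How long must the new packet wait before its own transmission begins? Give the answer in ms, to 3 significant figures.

Each queued packet: L/R = 14880/1090000 = 13.6514 ms.
3 queued → 40.9541 ms.
Plus remaining 11680 bits of current packet: 10.7156 ms.
Queuing delay = 51.7 ms.

51.7 ms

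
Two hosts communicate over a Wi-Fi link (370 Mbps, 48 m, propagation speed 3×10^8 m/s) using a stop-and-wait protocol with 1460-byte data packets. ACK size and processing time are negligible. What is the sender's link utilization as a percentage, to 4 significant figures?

t_tx = L/R = 11680/370000000 = 3.15676e-05 s.
t_prop = 48/300000000 = 1.6e-07 s; RTT = 3.2e-07 s.
Cycle = t_tx + RTT = 3.18876e-05 s.
Utilization = t_tx / cycle = 3.15676e-05/3.18876e-05 = 99.00 %.

99.00 %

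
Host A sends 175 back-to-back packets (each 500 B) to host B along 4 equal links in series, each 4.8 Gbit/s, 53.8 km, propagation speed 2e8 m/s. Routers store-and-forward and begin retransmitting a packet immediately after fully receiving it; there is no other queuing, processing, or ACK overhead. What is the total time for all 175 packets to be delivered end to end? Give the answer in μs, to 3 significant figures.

1220 μs

Per-hop transmission t_tx = L/R = 4000/4800000000 = 0.833333 μs.
Per-hop propagation t_prop = 53800/200000000 = 269 μs.
Pipeline fill: first packet needs 4·t_tx to clear all hops; remaining 174 packets each add one t_tx.
Total = (4+175-1)·t_tx + 4·t_prop = 178·0.833333 + 4·269 = 1220 μs.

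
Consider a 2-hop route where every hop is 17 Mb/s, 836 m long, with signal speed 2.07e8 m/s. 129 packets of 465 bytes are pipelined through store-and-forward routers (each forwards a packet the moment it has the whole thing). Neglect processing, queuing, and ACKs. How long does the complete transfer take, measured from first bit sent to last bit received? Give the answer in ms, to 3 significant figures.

28.5 ms

Per-hop transmission t_tx = L/R = 3720/17000000 = 0.218824 ms.
Per-hop propagation t_prop = 836/2.07e+08 = 0.00403865 ms.
Pipeline fill: first packet needs 2·t_tx to clear all hops; remaining 128 packets each add one t_tx.
Total = (2+129-1)·t_tx + 2·t_prop = 130·0.218824 + 2·0.00403865 = 28.5 ms.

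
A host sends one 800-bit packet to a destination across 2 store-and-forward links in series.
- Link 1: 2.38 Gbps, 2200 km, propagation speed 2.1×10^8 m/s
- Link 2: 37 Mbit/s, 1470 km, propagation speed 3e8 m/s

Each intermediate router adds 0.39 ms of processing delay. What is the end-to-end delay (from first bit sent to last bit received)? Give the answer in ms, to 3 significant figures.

15.8 ms

Transmission delays (L/R per hop): 0.000336134, 0.0216216 ms; sum = 0.0219578 ms.
Propagation delays (d/s per hop): 10.4762, 4.9 ms; sum = 15.3762 ms.
Processing at 1 router(s): 1 × 0.39 ms = 0.39 ms.
End-to-end = 15.8 ms.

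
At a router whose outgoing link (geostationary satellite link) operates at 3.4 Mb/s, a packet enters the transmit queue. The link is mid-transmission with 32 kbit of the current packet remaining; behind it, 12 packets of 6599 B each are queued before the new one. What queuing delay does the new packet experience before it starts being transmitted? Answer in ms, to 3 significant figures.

Each queued packet: L/R = 52792/3400000 = 15.5271 ms.
12 queued → 186.325 ms.
Plus remaining 32000 bits of current packet: 9.41176 ms.
Queuing delay = 196 ms.

196 ms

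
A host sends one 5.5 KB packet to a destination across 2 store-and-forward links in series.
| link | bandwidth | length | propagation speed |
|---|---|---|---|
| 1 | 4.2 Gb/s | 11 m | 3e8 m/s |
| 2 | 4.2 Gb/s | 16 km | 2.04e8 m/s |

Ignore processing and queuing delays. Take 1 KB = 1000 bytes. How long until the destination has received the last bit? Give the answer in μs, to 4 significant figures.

99.42 μs

L = 44000 bits.
Transmission delay per hop = L/R = 44000/4200000000 = 10.4762 μs; 2 hops → 20.9524 μs.
Propagation delays (d/s per hop): 0.0366667, 78.4314 μs; sum = 78.468 μs.
End-to-end = 99.42 μs.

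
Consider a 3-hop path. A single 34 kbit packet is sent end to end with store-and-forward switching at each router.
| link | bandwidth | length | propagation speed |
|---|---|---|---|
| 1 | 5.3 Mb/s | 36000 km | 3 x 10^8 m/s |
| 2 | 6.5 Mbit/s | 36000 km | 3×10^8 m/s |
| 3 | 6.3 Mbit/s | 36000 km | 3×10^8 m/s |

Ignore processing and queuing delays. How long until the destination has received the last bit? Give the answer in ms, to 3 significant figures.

L = 34000 bits.
Transmission delays (L/R per hop): 6.41509, 5.23077, 5.39683 ms; sum = 17.0427 ms.
Propagation delays (d/s per hop): 120, 120, 120 ms; sum = 360 ms.
End-to-end = 377 ms.

377 ms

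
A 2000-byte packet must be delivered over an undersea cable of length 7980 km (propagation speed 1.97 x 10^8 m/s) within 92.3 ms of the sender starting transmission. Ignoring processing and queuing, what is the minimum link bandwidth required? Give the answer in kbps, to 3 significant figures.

309 kbps

L = 16000 bits.
Propagation delay = 7980000 / 197000000 = 40.5076 ms.
Transmission budget = 92.3 − 40.5076 = 51.7924 ms.
R ≥ L / t_tx = 16000 bits / 0.0517924 s = 309 kbps.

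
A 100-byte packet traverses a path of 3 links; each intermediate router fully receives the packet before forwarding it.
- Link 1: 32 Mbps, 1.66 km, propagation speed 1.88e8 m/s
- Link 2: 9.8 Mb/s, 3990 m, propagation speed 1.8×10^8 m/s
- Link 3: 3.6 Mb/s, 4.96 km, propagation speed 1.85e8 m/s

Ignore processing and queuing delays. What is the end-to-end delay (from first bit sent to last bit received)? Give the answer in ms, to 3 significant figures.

0.387 ms

L = 100 × 8 = 800 bits.
Transmission delays (L/R per hop): 0.025, 0.0816327, 0.222222 ms; sum = 0.328855 ms.
Propagation delays (d/s per hop): 0.00882979, 0.0221667, 0.0268108 ms; sum = 0.0578073 ms.
End-to-end = 0.387 ms.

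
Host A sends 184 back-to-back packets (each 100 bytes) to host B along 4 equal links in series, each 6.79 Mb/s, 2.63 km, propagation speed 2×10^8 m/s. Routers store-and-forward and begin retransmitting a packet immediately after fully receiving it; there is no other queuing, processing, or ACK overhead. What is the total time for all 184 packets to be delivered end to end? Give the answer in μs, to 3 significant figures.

Per-hop transmission t_tx = L/R = 800/6790000 = 117.82 μs.
Per-hop propagation t_prop = 2630/200000000 = 13.15 μs.
Pipeline fill: first packet needs 4·t_tx to clear all hops; remaining 183 packets each add one t_tx.
Total = (4+184-1)·t_tx + 4·t_prop = 187·117.82 + 4·13.15 = 22100 μs.

22100 μs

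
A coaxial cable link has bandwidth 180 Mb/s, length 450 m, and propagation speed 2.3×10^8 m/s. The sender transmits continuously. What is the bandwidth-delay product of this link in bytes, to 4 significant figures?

Propagation delay = 450 / 2.3e+08 = 1.95652e-06 s.
BDP = R × t_prop = 180000000 × 1.95652e-06 = 352.174 bits.
In bytes: 352.174/8 = 44.02 bytes.

44.02 bytes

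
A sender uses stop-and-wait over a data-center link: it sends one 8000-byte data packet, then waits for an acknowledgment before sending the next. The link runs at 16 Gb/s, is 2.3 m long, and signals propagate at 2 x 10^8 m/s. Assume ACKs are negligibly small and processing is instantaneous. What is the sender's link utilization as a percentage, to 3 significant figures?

99.4 %

t_tx = L/R = 64000/16000000000 = 4e-06 s.
t_prop = 2.3/200000000 = 1.15e-08 s; RTT = 2.3e-08 s.
Cycle = t_tx + RTT = 4.023e-06 s.
Utilization = t_tx / cycle = 4e-06/4.023e-06 = 99.4 %.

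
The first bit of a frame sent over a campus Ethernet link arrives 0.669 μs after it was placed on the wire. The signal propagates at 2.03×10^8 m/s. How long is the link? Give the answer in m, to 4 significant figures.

135.8 m

d = s × t_prop = 2.03e+08 × 6.69e-07 = 135.8 m.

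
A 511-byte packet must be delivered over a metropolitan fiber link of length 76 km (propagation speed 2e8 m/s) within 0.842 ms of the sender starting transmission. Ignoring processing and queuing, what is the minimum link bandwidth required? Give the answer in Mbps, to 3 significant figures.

L = 4088 bits.
Propagation delay = 76000 / 200000000 = 0.38 ms.
Transmission budget = 0.842 − 0.38 = 0.462 ms.
R ≥ L / t_tx = 4088 bits / 0.000462 s = 8.85 Mbps.

8.85 Mbps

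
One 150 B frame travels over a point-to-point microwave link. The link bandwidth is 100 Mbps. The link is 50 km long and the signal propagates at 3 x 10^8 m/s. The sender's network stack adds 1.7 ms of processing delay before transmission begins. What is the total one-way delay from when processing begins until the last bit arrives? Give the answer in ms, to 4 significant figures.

1.879 ms

L = 150 × 8 = 1200 bits.
Transmission delay = L/R = 1200 / 100000000 = 0.012 ms.
Propagation delay = d/s = 50000 m / 300000000 m/s = 0.166667 ms.
Plus processing delay 1.7 ms = 1.7 ms.
Total = 1.879 ms.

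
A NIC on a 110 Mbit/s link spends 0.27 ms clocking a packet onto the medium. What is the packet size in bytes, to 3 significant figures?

3710 bytes

L = R × t_tx = 110000000 b/s × 0.00027 s = 29700 bits.
In bytes: 29700 / 8 = 3710 bytes.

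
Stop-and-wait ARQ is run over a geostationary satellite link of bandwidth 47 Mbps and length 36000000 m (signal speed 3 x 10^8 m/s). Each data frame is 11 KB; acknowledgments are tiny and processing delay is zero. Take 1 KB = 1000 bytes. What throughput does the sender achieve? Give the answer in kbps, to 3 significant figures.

t_tx = L/R = 88000/47000000 = 0.00187234 s.
t_prop = 36000000/300000000 = 0.12 s; RTT = 0.24 s.
Cycle = t_tx + RTT = 0.241872 s.
Throughput = L / cycle = 88000 / 0.241872 = 364 kbps.

364 kbps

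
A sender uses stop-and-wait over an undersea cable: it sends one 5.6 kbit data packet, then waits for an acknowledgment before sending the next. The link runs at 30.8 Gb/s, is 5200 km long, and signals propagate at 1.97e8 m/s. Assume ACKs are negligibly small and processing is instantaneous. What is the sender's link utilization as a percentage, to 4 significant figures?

0.0003444 %

t_tx = L/R = 5600/30800000000 = 1.81818e-07 s.
t_prop = 5200000/197000000 = 0.0263959 s; RTT = 0.0527919 s.
Cycle = t_tx + RTT = 0.0527921 s.
Utilization = t_tx / cycle = 1.81818e-07/0.0527921 = 0.0003444 %.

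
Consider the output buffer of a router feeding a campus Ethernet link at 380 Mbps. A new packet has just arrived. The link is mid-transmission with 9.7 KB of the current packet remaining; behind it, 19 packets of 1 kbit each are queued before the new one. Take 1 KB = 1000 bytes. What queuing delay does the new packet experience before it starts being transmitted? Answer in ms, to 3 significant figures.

Each queued packet: L/R = 1000/380000000 = 0.00263158 ms.
19 queued → 0.05 ms.
Plus remaining 77600 bits of current packet: 0.204211 ms.
Queuing delay = 0.254 ms.

0.254 ms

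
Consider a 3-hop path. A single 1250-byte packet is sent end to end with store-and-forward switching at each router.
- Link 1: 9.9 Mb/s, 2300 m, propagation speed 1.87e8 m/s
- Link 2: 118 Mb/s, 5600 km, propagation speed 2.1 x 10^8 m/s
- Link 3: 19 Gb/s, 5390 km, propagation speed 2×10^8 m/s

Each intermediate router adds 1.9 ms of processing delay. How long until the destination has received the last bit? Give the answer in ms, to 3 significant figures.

L = 1250 × 8 = 10000 bits.
Transmission delays (L/R per hop): 1.0101, 0.0847458, 0.000526316 ms; sum = 1.09537 ms.
Propagation delays (d/s per hop): 0.0122995, 26.6667, 26.95 ms; sum = 53.629 ms.
Processing at 2 router(s): 2 × 1.9 ms = 3.8 ms.
End-to-end = 58.5 ms.

58.5 ms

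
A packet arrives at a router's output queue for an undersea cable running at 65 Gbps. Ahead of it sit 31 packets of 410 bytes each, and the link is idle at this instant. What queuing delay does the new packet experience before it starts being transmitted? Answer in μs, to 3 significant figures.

1.56 μs

Each queued packet: L/R = 3280/65000000000 = 0.0504615 μs.
31 queued → 1.56431 μs.
Queuing delay = 1.56 μs.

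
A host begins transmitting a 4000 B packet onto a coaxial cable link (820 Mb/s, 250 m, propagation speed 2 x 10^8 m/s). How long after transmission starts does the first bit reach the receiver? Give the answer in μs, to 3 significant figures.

First bit experiences only propagation delay: d/s = 250/200000000 = 1.25 μs.

1.25 μs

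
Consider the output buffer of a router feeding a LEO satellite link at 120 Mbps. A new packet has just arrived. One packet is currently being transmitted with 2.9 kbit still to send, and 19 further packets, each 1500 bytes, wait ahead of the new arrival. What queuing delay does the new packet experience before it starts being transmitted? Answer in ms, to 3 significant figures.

Each queued packet: L/R = 12000/120000000 = 0.1 ms.
19 queued → 1.9 ms.
Plus remaining 2900 bits of current packet: 0.0241667 ms.
Queuing delay = 1.92 ms.

1.92 ms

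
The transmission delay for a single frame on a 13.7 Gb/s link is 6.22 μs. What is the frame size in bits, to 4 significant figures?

L = R × t_tx = 13700000000 b/s × 6.22e-06 s = 85214 bits.

85210 bits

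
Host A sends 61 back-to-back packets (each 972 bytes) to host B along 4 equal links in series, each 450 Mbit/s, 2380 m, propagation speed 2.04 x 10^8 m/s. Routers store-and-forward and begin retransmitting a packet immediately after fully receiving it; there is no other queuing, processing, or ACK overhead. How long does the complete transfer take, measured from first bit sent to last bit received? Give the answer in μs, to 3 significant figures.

1150 μs

Per-hop transmission t_tx = L/R = 7776/450000000 = 17.28 μs.
Per-hop propagation t_prop = 2380/204000000 = 11.6667 μs.
Pipeline fill: first packet needs 4·t_tx to clear all hops; remaining 60 packets each add one t_tx.
Total = (4+61-1)·t_tx + 4·t_prop = 64·17.28 + 4·11.6667 = 1150 μs.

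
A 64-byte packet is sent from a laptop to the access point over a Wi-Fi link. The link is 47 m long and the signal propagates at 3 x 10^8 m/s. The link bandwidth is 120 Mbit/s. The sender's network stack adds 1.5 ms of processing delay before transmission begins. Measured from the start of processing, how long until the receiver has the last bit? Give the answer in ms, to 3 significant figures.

1.50 ms

L = 64 × 8 = 512 bits.
Transmission delay = L/R = 512 / 120000000 = 0.00426667 ms.
Propagation delay = d/s = 47 m / 300000000 m/s = 0.000156667 ms.
Plus processing delay 1.5 ms = 1.5 ms.
Total = 1.50 ms.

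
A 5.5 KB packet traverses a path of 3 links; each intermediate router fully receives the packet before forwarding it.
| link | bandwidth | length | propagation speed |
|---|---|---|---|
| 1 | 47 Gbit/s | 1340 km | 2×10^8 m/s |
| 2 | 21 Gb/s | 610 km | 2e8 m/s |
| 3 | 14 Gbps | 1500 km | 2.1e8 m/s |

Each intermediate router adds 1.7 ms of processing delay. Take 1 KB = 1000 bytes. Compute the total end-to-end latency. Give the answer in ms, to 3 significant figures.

L = 44000 bits.
Transmission delays (L/R per hop): 0.00093617, 0.00209524, 0.00314286 ms; sum = 0.00617427 ms.
Propagation delays (d/s per hop): 6.7, 3.05, 7.14286 ms; sum = 16.8929 ms.
Processing at 2 router(s): 2 × 1.7 ms = 3.4 ms.
End-to-end = 20.3 ms.

20.3 ms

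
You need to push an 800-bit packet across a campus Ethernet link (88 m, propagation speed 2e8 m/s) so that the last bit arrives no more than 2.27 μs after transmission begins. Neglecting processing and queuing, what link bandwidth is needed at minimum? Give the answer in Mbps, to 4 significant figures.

437.2 Mbps

Propagation delay = 88 / 200000000 = 0.44 μs.
Transmission budget = 2.27 − 0.44 = 1.83 μs.
R ≥ L / t_tx = 800 bits / 1.83e-06 s = 437.2 Mbps.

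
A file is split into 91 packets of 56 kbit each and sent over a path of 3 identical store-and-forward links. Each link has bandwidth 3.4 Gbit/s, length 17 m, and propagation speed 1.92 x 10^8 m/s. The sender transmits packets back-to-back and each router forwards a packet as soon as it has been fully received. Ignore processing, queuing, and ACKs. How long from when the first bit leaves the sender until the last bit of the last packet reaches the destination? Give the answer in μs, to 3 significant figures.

1530 μs

Per-hop transmission t_tx = L/R = 56000/3400000000 = 16.4706 μs.
Per-hop propagation t_prop = 17/192000000 = 0.0885417 μs.
Pipeline fill: first packet needs 3·t_tx to clear all hops; remaining 90 packets each add one t_tx.
Total = (3+91-1)·t_tx + 3·t_prop = 93·16.4706 + 3·0.0885417 = 1530 μs.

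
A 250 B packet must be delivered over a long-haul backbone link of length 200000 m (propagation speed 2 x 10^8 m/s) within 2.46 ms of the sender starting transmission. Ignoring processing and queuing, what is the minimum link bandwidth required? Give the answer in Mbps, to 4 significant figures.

L = 2000 bits.
Propagation delay = 200000 / 200000000 = 1 ms.
Transmission budget = 2.46 − 1 = 1.46 ms.
R ≥ L / t_tx = 2000 bits / 0.00146 s = 1.370 Mbps.

1.370 Mbps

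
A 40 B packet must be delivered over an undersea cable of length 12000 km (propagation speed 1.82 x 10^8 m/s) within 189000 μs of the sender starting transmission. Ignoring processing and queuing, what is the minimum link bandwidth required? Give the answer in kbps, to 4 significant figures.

L = 320 bits.
Propagation delay = 12000000 / 182000000 = 65934.1 μs.
Transmission budget = 189000 − 65934.1 = 123066 μs.
R ≥ L / t_tx = 320 bits / 0.123066 s = 2.600 kbps.

2.600 kbps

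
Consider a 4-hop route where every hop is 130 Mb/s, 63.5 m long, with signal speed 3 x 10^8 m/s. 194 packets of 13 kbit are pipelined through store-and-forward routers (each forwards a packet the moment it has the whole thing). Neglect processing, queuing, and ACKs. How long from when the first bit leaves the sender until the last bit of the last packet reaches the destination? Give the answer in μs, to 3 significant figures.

19700 μs

Per-hop transmission t_tx = L/R = 13000/130000000 = 100 μs.
Per-hop propagation t_prop = 63.5/300000000 = 0.211667 μs.
Pipeline fill: first packet needs 4·t_tx to clear all hops; remaining 193 packets each add one t_tx.
Total = (4+194-1)·t_tx + 4·t_prop = 197·100 + 4·0.211667 = 19700 μs.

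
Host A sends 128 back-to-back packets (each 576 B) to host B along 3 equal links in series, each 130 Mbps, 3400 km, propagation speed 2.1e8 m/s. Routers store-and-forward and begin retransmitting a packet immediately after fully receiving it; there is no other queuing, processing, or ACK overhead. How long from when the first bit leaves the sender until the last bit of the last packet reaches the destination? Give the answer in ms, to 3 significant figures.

Per-hop transmission t_tx = L/R = 4608/130000000 = 0.0354462 ms.
Per-hop propagation t_prop = 3400000/210000000 = 16.1905 ms.
Pipeline fill: first packet needs 3·t_tx to clear all hops; remaining 127 packets each add one t_tx.
Total = (3+128-1)·t_tx + 3·t_prop = 130·0.0354462 + 3·16.1905 = 53.2 ms.

53.2 ms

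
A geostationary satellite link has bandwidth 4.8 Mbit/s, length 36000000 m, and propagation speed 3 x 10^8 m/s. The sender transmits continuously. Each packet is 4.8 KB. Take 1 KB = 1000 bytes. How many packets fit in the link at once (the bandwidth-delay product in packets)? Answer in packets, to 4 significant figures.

Propagation delay = 36000000 / 300000000 = 0.12 s.
BDP = R × t_prop = 4800000 × 0.12 = 576000 bits.
In packets of 38400 bits: 15.00 packets.

15.00 packets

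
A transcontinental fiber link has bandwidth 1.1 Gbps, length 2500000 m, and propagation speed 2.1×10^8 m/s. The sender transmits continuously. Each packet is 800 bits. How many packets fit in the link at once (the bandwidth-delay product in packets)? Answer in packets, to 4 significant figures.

Propagation delay = 2500000 / 210000000 = 0.0119048 s.
BDP = R × t_prop = 1100000000 × 0.0119048 = 13095200 bits.
In packets of 800 bits: 16370 packets.

16370 packets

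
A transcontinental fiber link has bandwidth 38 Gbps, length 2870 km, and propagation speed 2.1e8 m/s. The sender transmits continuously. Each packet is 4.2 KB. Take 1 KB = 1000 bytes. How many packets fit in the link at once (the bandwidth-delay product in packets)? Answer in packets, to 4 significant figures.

Propagation delay = 2870000 / 210000000 = 0.0136667 s.
BDP = R × t_prop = 38000000000 × 0.0136667 = 519333000 bits.
In packets of 33600 bits: 15460 packets.

15460 packets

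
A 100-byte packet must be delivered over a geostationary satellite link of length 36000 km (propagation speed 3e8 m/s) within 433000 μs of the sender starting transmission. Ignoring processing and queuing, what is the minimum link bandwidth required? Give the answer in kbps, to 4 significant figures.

2.556 kbps

L = 800 bits.
Propagation delay = 36000000 / 300000000 = 120000 μs.
Transmission budget = 433000 − 120000 = 313000 μs.
R ≥ L / t_tx = 800 bits / 0.313 s = 2.556 kbps.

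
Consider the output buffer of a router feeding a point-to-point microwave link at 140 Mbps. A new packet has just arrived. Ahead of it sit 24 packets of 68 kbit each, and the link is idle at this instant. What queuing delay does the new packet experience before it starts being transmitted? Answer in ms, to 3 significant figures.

11.7 ms

Each queued packet: L/R = 68000/140000000 = 0.485714 ms.
24 queued → 11.6571 ms.
Queuing delay = 11.7 ms.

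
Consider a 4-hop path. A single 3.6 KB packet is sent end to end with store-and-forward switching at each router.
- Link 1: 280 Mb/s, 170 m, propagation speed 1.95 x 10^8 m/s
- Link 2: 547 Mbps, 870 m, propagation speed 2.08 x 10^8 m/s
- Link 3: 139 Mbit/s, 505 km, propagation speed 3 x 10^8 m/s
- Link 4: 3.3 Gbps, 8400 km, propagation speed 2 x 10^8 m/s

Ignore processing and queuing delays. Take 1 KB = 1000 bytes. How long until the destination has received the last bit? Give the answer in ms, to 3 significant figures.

L = 28800 bits.
Transmission delays (L/R per hop): 0.102857, 0.0526508, 0.207194, 0.00872727 ms; sum = 0.371429 ms.
Propagation delays (d/s per hop): 0.000871795, 0.00418269, 1.68333, 42 ms; sum = 43.6884 ms.
End-to-end = 44.1 ms.

44.1 ms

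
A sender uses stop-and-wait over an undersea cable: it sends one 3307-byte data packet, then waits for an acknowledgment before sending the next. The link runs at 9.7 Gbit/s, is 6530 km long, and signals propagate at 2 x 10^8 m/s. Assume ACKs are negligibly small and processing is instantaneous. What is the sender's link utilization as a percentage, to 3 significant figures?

0.00418 %

t_tx = L/R = 26456/9700000000 = 2.72742e-06 s.
t_prop = 6530000/200000000 = 0.03265 s; RTT = 0.0653 s.
Cycle = t_tx + RTT = 0.0653027 s.
Utilization = t_tx / cycle = 2.72742e-06/0.0653027 = 0.00418 %.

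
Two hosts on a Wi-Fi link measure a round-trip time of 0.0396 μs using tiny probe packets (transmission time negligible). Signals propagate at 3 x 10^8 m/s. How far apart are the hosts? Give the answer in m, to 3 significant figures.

One-way propagation = RTT/2 = 0.0198 μs.
d = s × t = 300000000 × 1.98e-08 = 5.94 m.

5.94 m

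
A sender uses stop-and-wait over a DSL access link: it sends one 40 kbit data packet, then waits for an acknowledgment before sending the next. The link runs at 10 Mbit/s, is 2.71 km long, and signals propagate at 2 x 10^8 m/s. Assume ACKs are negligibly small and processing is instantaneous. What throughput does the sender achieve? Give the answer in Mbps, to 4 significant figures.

t_tx = L/R = 40000/10000000 = 0.004 s.
t_prop = 2710/200000000 = 1.355e-05 s; RTT = 2.71e-05 s.
Cycle = t_tx + RTT = 0.0040271 s.
Throughput = L / cycle = 40000 / 0.0040271 = 9.933 Mbps.

9.933 Mbps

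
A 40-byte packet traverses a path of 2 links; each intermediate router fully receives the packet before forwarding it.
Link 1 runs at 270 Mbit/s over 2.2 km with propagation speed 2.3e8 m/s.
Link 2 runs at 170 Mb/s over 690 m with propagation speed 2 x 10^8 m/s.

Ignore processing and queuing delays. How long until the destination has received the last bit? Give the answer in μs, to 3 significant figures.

L = 40 × 8 = 320 bits.
Transmission delays (L/R per hop): 1.18519, 1.88235 μs; sum = 3.06754 μs.
Propagation delays (d/s per hop): 9.56522, 3.45 μs; sum = 13.0152 μs.
End-to-end = 16.1 μs.

16.1 μs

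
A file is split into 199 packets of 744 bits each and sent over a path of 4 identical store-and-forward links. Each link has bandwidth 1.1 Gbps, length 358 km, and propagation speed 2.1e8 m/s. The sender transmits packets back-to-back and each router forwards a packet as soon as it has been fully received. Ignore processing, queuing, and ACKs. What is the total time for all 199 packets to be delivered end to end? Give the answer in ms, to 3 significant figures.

Per-hop transmission t_tx = L/R = 744/1100000000 = 0.000676364 ms.
Per-hop propagation t_prop = 358000/210000000 = 1.70476 ms.
Pipeline fill: first packet needs 4·t_tx to clear all hops; remaining 198 packets each add one t_tx.
Total = (4+199-1)·t_tx + 4·t_prop = 202·0.000676364 + 4·1.70476 = 6.96 ms.

6.96 ms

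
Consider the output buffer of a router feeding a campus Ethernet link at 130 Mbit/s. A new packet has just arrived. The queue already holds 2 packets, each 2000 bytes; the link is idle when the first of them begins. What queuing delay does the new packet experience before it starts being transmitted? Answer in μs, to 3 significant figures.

246 μs

Each queued packet: L/R = 16000/130000000 = 123.077 μs.
2 queued → 246.154 μs.
Queuing delay = 246 μs.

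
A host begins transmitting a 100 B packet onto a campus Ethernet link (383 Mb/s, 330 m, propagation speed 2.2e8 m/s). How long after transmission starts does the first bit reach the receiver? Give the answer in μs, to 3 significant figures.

First bit experiences only propagation delay: d/s = 330/2.2e+08 = 1.50 μs.

1.50 μs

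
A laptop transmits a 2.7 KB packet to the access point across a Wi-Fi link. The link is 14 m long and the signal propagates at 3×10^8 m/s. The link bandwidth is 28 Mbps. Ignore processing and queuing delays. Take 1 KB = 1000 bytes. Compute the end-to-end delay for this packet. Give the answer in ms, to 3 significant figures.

L = 21600 bits.
Transmission delay = L/R = 21600 / 28000000 = 0.771429 ms.
Propagation delay = d/s = 14 m / 300000000 m/s = 4.66667e-05 ms.
Total = 0.771 ms.

0.771 ms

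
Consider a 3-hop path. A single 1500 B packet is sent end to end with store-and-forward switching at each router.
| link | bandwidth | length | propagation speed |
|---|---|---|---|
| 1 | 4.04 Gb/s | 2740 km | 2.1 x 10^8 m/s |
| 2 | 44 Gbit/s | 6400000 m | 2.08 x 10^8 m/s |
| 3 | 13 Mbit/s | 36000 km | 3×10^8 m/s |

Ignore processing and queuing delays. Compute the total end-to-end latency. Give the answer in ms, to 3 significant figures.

165 ms

L = 1500 × 8 = 12000 bits.
Transmission delays (L/R per hop): 0.0029703, 0.000272727, 0.923077 ms; sum = 0.92632 ms.
Propagation delays (d/s per hop): 13.0476, 30.7692, 120 ms; sum = 163.817 ms.
End-to-end = 165 ms.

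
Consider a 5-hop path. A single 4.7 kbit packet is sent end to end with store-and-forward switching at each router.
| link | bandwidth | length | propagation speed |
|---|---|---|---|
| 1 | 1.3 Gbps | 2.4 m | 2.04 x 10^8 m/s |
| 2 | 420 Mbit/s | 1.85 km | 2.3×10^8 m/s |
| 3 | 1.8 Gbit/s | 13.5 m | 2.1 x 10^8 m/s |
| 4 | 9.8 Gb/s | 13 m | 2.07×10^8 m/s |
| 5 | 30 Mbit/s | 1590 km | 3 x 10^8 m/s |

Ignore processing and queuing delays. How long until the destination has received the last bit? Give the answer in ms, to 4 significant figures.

L = 4700 bits.
Transmission delays (L/R per hop): 0.00361538, 0.0111905, 0.00261111, 0.000479592, 0.156667 ms; sum = 0.174563 ms.
Propagation delays (d/s per hop): 1.17647e-05, 0.00804348, 6.42857e-05, 6.28019e-05, 5.3 ms; sum = 5.30818 ms.
End-to-end = 5.483 ms.

5.483 ms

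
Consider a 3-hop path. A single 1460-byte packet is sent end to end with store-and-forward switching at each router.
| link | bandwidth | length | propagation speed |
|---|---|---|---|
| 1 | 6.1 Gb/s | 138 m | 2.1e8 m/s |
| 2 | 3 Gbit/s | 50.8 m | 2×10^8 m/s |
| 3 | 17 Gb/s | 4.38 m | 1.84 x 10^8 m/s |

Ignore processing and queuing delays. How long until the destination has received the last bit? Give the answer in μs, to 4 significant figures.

7.430 μs

L = 1460 × 8 = 11680 bits.
Transmission delays (L/R per hop): 1.91475, 3.89333, 0.687059 μs; sum = 6.49515 μs.
Propagation delays (d/s per hop): 0.657143, 0.254, 0.0238043 μs; sum = 0.934947 μs.
End-to-end = 7.430 μs.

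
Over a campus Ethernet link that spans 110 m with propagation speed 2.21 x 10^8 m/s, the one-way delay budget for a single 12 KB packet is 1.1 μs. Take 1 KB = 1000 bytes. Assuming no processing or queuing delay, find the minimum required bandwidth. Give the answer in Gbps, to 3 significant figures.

L = 96000 bits.
Propagation delay = 110 / 221000000 = 0.497738 μs.
Transmission budget = 1.1 − 0.497738 = 0.602262 μs.
R ≥ L / t_tx = 96000 bits / 6.02262e-07 s = 159 Gbps.

159 Gbps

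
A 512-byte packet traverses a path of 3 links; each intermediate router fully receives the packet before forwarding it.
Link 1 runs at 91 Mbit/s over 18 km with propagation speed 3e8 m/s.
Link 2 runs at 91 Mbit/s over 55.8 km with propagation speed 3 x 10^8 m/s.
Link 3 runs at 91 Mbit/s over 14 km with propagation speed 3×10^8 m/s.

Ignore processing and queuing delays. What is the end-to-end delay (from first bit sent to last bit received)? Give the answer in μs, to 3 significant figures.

428 μs

L = 512 × 8 = 4096 bits.
Transmission delay per hop = L/R = 4096/91000000 = 45.011 μs; 3 hops → 135.033 μs.
Propagation delays (d/s per hop): 60, 186, 46.6667 μs; sum = 292.667 μs.
End-to-end = 428 μs.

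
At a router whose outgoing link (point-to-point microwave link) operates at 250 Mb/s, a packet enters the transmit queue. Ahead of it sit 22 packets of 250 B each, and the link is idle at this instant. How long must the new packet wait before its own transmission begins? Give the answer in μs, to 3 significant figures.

Each queued packet: L/R = 2000/250000000 = 8 μs.
22 queued → 176 μs.
Queuing delay = 176 μs.

176 μs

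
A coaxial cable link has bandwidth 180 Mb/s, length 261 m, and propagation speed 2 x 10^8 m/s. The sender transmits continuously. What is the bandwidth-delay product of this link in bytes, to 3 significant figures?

Propagation delay = 261 / 200000000 = 1.305e-06 s.
BDP = R × t_prop = 180000000 × 1.305e-06 = 234.9 bits.
In bytes: 234.9/8 = 29.4 bytes.

29.4 bytes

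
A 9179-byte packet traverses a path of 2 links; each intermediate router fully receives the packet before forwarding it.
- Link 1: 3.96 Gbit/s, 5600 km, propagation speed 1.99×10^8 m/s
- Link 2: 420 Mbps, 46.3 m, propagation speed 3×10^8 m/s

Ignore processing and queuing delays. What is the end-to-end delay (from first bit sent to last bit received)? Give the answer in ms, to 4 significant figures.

28.33 ms

L = 9179 × 8 = 73432 bits.
Transmission delays (L/R per hop): 0.0185434, 0.174838 ms; sum = 0.193382 ms.
Propagation delays (d/s per hop): 28.1407, 0.000154333 ms; sum = 28.1409 ms.
End-to-end = 28.33 ms.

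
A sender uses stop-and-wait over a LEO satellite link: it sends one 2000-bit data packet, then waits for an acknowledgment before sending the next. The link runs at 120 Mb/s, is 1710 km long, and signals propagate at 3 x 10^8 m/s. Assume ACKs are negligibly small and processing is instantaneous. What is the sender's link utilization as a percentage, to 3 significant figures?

t_tx = L/R = 2000/120000000 = 1.66667e-05 s.
t_prop = 1710000/300000000 = 0.0057 s; RTT = 0.0114 s.
Cycle = t_tx + RTT = 0.0114167 s.
Utilization = t_tx / cycle = 1.66667e-05/0.0114167 = 0.146 %.

0.146 %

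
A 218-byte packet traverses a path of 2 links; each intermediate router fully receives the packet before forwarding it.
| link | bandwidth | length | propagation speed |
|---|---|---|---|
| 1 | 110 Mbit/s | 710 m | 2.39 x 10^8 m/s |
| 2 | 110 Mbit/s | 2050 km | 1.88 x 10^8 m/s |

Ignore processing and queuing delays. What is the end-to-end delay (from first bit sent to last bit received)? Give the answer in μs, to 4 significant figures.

L = 218 × 8 = 1744 bits.
Transmission delay per hop = L/R = 1744/110000000 = 15.8545 μs; 2 hops → 31.7091 μs.
Propagation delays (d/s per hop): 2.97071, 10904.3 μs; sum = 10907.2 μs.
End-to-end = 10940 μs.

10940 μs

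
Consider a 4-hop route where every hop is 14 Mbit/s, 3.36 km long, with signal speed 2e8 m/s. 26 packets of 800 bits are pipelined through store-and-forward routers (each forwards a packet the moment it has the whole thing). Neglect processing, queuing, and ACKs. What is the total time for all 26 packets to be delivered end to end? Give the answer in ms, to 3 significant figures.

1.72 ms

Per-hop transmission t_tx = L/R = 800/14000000 = 0.0571429 ms.
Per-hop propagation t_prop = 3360/200000000 = 0.0168 ms.
Pipeline fill: first packet needs 4·t_tx to clear all hops; remaining 25 packets each add one t_tx.
Total = (4+26-1)·t_tx + 4·t_prop = 29·0.0571429 + 4·0.0168 = 1.72 ms.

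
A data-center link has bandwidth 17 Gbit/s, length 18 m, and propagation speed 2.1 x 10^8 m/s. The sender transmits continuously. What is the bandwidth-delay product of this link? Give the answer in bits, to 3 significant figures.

1460 bits

Propagation delay = 18 / 210000000 = 8.57143e-08 s.
BDP = R × t_prop = 17000000000 × 8.57143e-08 = 1457.14 bits.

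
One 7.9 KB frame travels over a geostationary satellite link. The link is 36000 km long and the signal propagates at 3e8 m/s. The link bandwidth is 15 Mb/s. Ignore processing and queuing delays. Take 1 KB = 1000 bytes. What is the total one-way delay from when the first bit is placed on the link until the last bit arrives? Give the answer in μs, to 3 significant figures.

124000 μs

L = 63200 bits.
Transmission delay = L/R = 63200 / 15000000 = 4213.33 μs.
Propagation delay = d/s = 36000000 m / 300000000 m/s = 120000 μs.
Total = 124000 μs.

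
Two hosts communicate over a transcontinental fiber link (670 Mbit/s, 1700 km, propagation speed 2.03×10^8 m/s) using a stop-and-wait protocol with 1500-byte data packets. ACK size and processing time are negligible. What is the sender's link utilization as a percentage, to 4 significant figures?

t_tx = L/R = 12000/670000000 = 1.79104e-05 s.
t_prop = 1700000/2.03e+08 = 0.00837438 s; RTT = 0.0167488 s.
Cycle = t_tx + RTT = 0.0167667 s.
Utilization = t_tx / cycle = 1.79104e-05/0.0167667 = 0.1068 %.

0.1068 %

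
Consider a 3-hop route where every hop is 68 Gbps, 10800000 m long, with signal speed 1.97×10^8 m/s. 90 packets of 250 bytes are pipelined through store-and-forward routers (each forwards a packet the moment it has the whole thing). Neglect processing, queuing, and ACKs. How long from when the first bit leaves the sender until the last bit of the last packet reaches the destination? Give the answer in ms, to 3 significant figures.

164 ms

Per-hop transmission t_tx = L/R = 2000/68000000000 = 2.94118e-05 ms.
Per-hop propagation t_prop = 10800000/197000000 = 54.8223 ms.
Pipeline fill: first packet needs 3·t_tx to clear all hops; remaining 89 packets each add one t_tx.
Total = (3+90-1)·t_tx + 3·t_prop = 92·2.94118e-05 + 3·54.8223 = 164 ms.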